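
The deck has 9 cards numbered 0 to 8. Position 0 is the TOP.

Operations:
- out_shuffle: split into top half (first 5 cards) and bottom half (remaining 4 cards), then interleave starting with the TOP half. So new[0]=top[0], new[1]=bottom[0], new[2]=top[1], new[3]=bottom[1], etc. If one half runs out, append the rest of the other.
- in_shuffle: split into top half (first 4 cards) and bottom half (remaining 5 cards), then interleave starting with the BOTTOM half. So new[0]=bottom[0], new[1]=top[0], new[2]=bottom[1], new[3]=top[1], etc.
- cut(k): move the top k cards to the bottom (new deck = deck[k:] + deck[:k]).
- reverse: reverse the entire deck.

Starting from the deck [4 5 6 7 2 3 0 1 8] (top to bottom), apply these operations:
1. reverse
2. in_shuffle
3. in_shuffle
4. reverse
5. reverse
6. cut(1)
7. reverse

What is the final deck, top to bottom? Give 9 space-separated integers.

After op 1 (reverse): [8 1 0 3 2 7 6 5 4]
After op 2 (in_shuffle): [2 8 7 1 6 0 5 3 4]
After op 3 (in_shuffle): [6 2 0 8 5 7 3 1 4]
After op 4 (reverse): [4 1 3 7 5 8 0 2 6]
After op 5 (reverse): [6 2 0 8 5 7 3 1 4]
After op 6 (cut(1)): [2 0 8 5 7 3 1 4 6]
After op 7 (reverse): [6 4 1 3 7 5 8 0 2]

Answer: 6 4 1 3 7 5 8 0 2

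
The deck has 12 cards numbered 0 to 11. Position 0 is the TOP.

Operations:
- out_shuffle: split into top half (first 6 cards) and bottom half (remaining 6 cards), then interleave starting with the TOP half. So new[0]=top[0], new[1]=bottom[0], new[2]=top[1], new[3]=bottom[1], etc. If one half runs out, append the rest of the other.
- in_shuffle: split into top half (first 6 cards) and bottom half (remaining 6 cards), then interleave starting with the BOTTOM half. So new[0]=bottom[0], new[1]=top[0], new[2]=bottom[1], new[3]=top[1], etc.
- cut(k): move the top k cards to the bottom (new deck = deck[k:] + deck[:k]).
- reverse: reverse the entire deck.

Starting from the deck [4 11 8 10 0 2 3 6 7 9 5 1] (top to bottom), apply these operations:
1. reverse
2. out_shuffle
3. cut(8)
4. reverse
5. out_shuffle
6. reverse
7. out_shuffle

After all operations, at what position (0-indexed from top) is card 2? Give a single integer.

Answer: 9

Derivation:
After op 1 (reverse): [1 5 9 7 6 3 2 0 10 8 11 4]
After op 2 (out_shuffle): [1 2 5 0 9 10 7 8 6 11 3 4]
After op 3 (cut(8)): [6 11 3 4 1 2 5 0 9 10 7 8]
After op 4 (reverse): [8 7 10 9 0 5 2 1 4 3 11 6]
After op 5 (out_shuffle): [8 2 7 1 10 4 9 3 0 11 5 6]
After op 6 (reverse): [6 5 11 0 3 9 4 10 1 7 2 8]
After op 7 (out_shuffle): [6 4 5 10 11 1 0 7 3 2 9 8]
Card 2 is at position 9.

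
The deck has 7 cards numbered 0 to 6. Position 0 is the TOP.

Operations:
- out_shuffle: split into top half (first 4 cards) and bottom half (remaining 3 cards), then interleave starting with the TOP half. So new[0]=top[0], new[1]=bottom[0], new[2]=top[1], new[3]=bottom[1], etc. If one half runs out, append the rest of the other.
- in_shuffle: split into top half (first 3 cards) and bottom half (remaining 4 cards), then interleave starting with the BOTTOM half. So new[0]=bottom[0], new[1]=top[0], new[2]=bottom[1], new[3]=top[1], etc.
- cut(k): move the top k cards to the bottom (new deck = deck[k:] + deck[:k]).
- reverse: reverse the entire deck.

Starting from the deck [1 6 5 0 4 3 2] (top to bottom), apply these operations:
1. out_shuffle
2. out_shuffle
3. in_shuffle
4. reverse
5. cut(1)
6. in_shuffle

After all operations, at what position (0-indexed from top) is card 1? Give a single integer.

Answer: 2

Derivation:
After op 1 (out_shuffle): [1 4 6 3 5 2 0]
After op 2 (out_shuffle): [1 5 4 2 6 0 3]
After op 3 (in_shuffle): [2 1 6 5 0 4 3]
After op 4 (reverse): [3 4 0 5 6 1 2]
After op 5 (cut(1)): [4 0 5 6 1 2 3]
After op 6 (in_shuffle): [6 4 1 0 2 5 3]
Card 1 is at position 2.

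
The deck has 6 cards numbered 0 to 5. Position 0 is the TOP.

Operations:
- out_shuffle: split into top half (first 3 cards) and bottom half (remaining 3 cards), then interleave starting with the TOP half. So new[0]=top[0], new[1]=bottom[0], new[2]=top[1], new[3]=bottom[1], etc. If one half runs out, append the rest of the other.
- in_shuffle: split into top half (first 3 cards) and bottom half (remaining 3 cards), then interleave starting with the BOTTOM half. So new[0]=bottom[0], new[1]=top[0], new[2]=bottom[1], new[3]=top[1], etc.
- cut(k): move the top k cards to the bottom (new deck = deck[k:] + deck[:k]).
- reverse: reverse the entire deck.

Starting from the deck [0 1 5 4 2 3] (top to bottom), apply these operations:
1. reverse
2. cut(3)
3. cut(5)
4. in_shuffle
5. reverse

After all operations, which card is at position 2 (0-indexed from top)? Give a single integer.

After op 1 (reverse): [3 2 4 5 1 0]
After op 2 (cut(3)): [5 1 0 3 2 4]
After op 3 (cut(5)): [4 5 1 0 3 2]
After op 4 (in_shuffle): [0 4 3 5 2 1]
After op 5 (reverse): [1 2 5 3 4 0]
Position 2: card 5.

Answer: 5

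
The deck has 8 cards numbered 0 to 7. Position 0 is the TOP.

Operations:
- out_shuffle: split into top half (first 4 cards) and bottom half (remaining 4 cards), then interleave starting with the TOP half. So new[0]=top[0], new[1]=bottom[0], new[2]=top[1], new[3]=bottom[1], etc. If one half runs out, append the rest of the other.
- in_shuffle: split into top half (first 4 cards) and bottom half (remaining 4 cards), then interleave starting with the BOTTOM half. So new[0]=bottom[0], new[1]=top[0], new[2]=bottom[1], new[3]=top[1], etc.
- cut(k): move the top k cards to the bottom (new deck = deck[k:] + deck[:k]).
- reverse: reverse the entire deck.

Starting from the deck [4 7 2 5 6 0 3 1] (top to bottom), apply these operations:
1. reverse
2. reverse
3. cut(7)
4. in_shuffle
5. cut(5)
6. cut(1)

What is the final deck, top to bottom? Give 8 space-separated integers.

Answer: 3 2 5 1 6 4 0 7

Derivation:
After op 1 (reverse): [1 3 0 6 5 2 7 4]
After op 2 (reverse): [4 7 2 5 6 0 3 1]
After op 3 (cut(7)): [1 4 7 2 5 6 0 3]
After op 4 (in_shuffle): [5 1 6 4 0 7 3 2]
After op 5 (cut(5)): [7 3 2 5 1 6 4 0]
After op 6 (cut(1)): [3 2 5 1 6 4 0 7]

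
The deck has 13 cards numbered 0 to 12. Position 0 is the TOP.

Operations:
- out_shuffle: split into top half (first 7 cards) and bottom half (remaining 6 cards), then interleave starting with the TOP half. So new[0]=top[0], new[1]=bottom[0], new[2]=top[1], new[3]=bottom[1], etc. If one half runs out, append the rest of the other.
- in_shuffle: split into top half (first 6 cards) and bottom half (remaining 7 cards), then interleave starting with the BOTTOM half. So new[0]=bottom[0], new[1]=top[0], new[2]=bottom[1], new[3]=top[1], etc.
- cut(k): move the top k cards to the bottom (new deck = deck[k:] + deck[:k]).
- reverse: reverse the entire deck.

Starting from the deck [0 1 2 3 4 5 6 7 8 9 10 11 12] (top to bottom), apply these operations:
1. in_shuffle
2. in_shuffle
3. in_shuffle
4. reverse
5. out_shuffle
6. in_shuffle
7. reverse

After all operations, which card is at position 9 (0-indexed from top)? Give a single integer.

Answer: 3

Derivation:
After op 1 (in_shuffle): [6 0 7 1 8 2 9 3 10 4 11 5 12]
After op 2 (in_shuffle): [9 6 3 0 10 7 4 1 11 8 5 2 12]
After op 3 (in_shuffle): [4 9 1 6 11 3 8 0 5 10 2 7 12]
After op 4 (reverse): [12 7 2 10 5 0 8 3 11 6 1 9 4]
After op 5 (out_shuffle): [12 3 7 11 2 6 10 1 5 9 0 4 8]
After op 6 (in_shuffle): [10 12 1 3 5 7 9 11 0 2 4 6 8]
After op 7 (reverse): [8 6 4 2 0 11 9 7 5 3 1 12 10]
Position 9: card 3.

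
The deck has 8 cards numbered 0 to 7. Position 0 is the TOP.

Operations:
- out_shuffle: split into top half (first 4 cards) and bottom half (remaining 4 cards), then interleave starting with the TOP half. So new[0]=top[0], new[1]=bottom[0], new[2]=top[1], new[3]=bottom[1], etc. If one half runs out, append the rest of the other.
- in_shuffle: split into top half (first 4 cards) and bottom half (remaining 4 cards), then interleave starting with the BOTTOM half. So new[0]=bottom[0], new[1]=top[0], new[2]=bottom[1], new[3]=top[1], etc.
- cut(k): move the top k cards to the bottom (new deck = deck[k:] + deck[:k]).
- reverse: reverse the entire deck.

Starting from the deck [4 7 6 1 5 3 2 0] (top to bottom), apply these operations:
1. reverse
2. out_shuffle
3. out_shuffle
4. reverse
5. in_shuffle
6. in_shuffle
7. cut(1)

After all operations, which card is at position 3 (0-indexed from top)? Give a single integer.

Answer: 0

Derivation:
After op 1 (reverse): [0 2 3 5 1 6 7 4]
After op 2 (out_shuffle): [0 1 2 6 3 7 5 4]
After op 3 (out_shuffle): [0 3 1 7 2 5 6 4]
After op 4 (reverse): [4 6 5 2 7 1 3 0]
After op 5 (in_shuffle): [7 4 1 6 3 5 0 2]
After op 6 (in_shuffle): [3 7 5 4 0 1 2 6]
After op 7 (cut(1)): [7 5 4 0 1 2 6 3]
Position 3: card 0.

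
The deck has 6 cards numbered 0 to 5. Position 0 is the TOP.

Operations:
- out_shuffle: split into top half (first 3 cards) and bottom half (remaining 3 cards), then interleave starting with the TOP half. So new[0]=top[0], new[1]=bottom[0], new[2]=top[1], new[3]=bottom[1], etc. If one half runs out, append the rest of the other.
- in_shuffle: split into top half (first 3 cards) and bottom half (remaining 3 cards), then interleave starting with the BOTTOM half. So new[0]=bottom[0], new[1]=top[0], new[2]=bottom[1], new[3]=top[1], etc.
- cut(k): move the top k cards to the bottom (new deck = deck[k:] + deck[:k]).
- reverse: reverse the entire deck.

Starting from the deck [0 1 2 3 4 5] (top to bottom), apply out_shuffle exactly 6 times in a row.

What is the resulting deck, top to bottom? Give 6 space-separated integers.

Answer: 0 4 3 2 1 5

Derivation:
After op 1 (out_shuffle): [0 3 1 4 2 5]
After op 2 (out_shuffle): [0 4 3 2 1 5]
After op 3 (out_shuffle): [0 2 4 1 3 5]
After op 4 (out_shuffle): [0 1 2 3 4 5]
After op 5 (out_shuffle): [0 3 1 4 2 5]
After op 6 (out_shuffle): [0 4 3 2 1 5]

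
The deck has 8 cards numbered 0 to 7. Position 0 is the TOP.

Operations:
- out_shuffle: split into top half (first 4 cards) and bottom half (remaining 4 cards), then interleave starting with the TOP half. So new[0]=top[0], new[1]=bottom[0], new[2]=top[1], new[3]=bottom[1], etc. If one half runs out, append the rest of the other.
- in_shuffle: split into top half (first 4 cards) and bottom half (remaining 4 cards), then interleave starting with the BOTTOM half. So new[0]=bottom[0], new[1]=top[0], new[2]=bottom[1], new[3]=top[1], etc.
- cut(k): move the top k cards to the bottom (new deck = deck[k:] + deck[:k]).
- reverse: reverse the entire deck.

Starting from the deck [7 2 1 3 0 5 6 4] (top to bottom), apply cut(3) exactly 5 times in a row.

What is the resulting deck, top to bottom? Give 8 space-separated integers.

Answer: 4 7 2 1 3 0 5 6

Derivation:
After op 1 (cut(3)): [3 0 5 6 4 7 2 1]
After op 2 (cut(3)): [6 4 7 2 1 3 0 5]
After op 3 (cut(3)): [2 1 3 0 5 6 4 7]
After op 4 (cut(3)): [0 5 6 4 7 2 1 3]
After op 5 (cut(3)): [4 7 2 1 3 0 5 6]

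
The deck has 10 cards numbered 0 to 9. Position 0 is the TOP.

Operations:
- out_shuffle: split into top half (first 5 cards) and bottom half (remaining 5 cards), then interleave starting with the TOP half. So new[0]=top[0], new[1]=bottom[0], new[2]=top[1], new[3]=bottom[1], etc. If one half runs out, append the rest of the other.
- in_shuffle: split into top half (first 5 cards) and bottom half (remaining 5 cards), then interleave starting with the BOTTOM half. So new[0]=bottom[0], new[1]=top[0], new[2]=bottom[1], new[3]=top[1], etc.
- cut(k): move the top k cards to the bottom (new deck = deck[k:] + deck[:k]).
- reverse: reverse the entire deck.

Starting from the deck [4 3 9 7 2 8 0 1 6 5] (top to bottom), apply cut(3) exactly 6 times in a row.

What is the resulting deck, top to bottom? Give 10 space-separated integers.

Answer: 6 5 4 3 9 7 2 8 0 1

Derivation:
After op 1 (cut(3)): [7 2 8 0 1 6 5 4 3 9]
After op 2 (cut(3)): [0 1 6 5 4 3 9 7 2 8]
After op 3 (cut(3)): [5 4 3 9 7 2 8 0 1 6]
After op 4 (cut(3)): [9 7 2 8 0 1 6 5 4 3]
After op 5 (cut(3)): [8 0 1 6 5 4 3 9 7 2]
After op 6 (cut(3)): [6 5 4 3 9 7 2 8 0 1]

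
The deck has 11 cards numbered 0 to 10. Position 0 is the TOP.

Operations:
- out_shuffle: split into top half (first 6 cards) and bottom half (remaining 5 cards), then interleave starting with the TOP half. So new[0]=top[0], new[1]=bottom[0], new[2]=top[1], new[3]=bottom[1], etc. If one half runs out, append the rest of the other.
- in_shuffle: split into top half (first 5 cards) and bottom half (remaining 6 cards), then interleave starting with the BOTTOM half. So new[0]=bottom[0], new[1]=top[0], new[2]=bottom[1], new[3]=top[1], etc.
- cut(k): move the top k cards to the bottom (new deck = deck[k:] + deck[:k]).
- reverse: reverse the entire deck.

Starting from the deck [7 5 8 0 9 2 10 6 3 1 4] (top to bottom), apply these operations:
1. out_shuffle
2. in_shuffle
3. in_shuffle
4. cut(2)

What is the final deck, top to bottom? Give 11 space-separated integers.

Answer: 9 7 6 0 4 10 8 1 2 5 3

Derivation:
After op 1 (out_shuffle): [7 10 5 6 8 3 0 1 9 4 2]
After op 2 (in_shuffle): [3 7 0 10 1 5 9 6 4 8 2]
After op 3 (in_shuffle): [5 3 9 7 6 0 4 10 8 1 2]
After op 4 (cut(2)): [9 7 6 0 4 10 8 1 2 5 3]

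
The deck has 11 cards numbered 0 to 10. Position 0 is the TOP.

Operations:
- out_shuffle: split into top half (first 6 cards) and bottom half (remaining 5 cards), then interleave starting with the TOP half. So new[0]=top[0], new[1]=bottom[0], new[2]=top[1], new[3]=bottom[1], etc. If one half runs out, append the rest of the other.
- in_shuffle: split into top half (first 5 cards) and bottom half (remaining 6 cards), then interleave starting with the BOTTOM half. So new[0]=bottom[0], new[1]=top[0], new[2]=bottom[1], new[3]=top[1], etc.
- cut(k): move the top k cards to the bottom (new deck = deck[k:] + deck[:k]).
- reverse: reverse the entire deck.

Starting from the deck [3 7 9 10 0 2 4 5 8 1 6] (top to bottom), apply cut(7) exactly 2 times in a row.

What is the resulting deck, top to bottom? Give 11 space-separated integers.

After op 1 (cut(7)): [5 8 1 6 3 7 9 10 0 2 4]
After op 2 (cut(7)): [10 0 2 4 5 8 1 6 3 7 9]

Answer: 10 0 2 4 5 8 1 6 3 7 9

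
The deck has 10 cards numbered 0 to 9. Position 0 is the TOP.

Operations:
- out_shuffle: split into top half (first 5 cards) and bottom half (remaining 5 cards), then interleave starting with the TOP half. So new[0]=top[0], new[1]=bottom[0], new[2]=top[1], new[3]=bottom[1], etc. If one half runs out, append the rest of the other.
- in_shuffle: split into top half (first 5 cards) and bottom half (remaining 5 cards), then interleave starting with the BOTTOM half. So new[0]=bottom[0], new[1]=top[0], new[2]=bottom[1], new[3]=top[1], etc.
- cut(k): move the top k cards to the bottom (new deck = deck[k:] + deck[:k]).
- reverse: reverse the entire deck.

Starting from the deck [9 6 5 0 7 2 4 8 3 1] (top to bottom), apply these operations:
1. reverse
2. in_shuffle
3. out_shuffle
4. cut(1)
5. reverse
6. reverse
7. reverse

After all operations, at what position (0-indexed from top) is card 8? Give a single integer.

After op 1 (reverse): [1 3 8 4 2 7 0 5 6 9]
After op 2 (in_shuffle): [7 1 0 3 5 8 6 4 9 2]
After op 3 (out_shuffle): [7 8 1 6 0 4 3 9 5 2]
After op 4 (cut(1)): [8 1 6 0 4 3 9 5 2 7]
After op 5 (reverse): [7 2 5 9 3 4 0 6 1 8]
After op 6 (reverse): [8 1 6 0 4 3 9 5 2 7]
After op 7 (reverse): [7 2 5 9 3 4 0 6 1 8]
Card 8 is at position 9.

Answer: 9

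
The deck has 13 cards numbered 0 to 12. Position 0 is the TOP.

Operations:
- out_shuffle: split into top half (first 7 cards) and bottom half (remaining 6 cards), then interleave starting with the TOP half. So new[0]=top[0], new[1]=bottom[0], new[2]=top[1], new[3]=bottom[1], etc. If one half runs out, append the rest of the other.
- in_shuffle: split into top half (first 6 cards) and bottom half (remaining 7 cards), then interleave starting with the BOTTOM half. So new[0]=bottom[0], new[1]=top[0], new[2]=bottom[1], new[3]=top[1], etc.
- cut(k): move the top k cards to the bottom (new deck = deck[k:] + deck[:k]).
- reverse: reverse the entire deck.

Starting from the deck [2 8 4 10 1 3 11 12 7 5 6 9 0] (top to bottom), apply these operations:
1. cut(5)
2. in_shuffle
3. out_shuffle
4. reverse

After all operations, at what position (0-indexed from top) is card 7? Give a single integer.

Answer: 11

Derivation:
After op 1 (cut(5)): [3 11 12 7 5 6 9 0 2 8 4 10 1]
After op 2 (in_shuffle): [9 3 0 11 2 12 8 7 4 5 10 6 1]
After op 3 (out_shuffle): [9 7 3 4 0 5 11 10 2 6 12 1 8]
After op 4 (reverse): [8 1 12 6 2 10 11 5 0 4 3 7 9]
Card 7 is at position 11.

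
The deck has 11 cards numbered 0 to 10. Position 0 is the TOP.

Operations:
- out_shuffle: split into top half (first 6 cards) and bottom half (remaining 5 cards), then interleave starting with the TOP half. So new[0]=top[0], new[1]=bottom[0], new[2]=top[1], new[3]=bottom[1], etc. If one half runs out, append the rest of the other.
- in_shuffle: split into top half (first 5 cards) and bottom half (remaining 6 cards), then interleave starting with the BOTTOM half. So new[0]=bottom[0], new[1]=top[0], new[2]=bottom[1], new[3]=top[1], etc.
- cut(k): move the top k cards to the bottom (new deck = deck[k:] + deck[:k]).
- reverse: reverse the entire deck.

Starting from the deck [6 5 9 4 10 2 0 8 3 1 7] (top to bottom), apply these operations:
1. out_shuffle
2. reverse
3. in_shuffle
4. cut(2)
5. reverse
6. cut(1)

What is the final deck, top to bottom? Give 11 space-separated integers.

After op 1 (out_shuffle): [6 0 5 8 9 3 4 1 10 7 2]
After op 2 (reverse): [2 7 10 1 4 3 9 8 5 0 6]
After op 3 (in_shuffle): [3 2 9 7 8 10 5 1 0 4 6]
After op 4 (cut(2)): [9 7 8 10 5 1 0 4 6 3 2]
After op 5 (reverse): [2 3 6 4 0 1 5 10 8 7 9]
After op 6 (cut(1)): [3 6 4 0 1 5 10 8 7 9 2]

Answer: 3 6 4 0 1 5 10 8 7 9 2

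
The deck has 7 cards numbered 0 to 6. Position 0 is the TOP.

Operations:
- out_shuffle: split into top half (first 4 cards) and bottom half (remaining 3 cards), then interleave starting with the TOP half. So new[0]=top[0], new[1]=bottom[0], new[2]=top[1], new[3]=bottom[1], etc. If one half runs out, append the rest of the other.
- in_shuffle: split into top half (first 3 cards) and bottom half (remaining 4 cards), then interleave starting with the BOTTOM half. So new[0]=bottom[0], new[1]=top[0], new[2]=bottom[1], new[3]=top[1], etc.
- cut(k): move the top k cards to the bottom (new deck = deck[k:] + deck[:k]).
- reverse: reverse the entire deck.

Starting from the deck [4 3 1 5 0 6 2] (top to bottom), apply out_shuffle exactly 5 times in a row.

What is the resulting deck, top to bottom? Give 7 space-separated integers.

After op 1 (out_shuffle): [4 0 3 6 1 2 5]
After op 2 (out_shuffle): [4 1 0 2 3 5 6]
After op 3 (out_shuffle): [4 3 1 5 0 6 2]
After op 4 (out_shuffle): [4 0 3 6 1 2 5]
After op 5 (out_shuffle): [4 1 0 2 3 5 6]

Answer: 4 1 0 2 3 5 6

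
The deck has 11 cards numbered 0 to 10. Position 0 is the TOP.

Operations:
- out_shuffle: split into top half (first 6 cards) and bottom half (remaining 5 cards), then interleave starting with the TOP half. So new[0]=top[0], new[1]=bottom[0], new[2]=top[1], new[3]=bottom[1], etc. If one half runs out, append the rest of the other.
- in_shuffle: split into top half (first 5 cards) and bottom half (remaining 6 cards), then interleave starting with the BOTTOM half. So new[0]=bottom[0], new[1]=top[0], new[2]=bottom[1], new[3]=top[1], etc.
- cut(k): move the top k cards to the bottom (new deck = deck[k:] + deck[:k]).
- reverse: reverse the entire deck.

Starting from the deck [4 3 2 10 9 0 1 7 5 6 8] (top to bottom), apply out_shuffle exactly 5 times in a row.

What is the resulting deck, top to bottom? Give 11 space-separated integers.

Answer: 4 8 6 5 7 1 0 9 10 2 3

Derivation:
After op 1 (out_shuffle): [4 1 3 7 2 5 10 6 9 8 0]
After op 2 (out_shuffle): [4 10 1 6 3 9 7 8 2 0 5]
After op 3 (out_shuffle): [4 7 10 8 1 2 6 0 3 5 9]
After op 4 (out_shuffle): [4 6 7 0 10 3 8 5 1 9 2]
After op 5 (out_shuffle): [4 8 6 5 7 1 0 9 10 2 3]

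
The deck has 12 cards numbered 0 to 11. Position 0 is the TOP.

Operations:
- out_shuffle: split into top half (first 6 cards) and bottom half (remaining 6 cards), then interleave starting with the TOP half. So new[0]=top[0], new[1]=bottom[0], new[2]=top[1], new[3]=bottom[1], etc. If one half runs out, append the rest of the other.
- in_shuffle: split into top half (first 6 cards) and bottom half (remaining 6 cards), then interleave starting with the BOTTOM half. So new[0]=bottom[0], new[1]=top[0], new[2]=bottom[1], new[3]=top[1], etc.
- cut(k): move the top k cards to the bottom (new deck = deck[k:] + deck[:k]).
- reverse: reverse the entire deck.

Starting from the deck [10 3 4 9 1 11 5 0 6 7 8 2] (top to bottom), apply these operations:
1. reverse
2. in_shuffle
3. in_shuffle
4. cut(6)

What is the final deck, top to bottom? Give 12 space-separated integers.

Answer: 0 8 10 9 5 7 4 11 6 2 3 1

Derivation:
After op 1 (reverse): [2 8 7 6 0 5 11 1 9 4 3 10]
After op 2 (in_shuffle): [11 2 1 8 9 7 4 6 3 0 10 5]
After op 3 (in_shuffle): [4 11 6 2 3 1 0 8 10 9 5 7]
After op 4 (cut(6)): [0 8 10 9 5 7 4 11 6 2 3 1]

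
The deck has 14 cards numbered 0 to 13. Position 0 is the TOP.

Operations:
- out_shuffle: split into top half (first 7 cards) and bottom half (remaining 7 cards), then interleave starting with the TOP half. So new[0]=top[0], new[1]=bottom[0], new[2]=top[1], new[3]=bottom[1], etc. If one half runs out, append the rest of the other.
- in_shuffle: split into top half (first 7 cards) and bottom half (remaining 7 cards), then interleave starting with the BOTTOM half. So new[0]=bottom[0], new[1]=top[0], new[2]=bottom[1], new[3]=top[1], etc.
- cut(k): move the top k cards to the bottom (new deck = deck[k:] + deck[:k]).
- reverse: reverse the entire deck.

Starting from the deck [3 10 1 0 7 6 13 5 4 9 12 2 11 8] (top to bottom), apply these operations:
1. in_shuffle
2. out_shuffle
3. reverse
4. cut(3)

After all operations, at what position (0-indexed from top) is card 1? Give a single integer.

Answer: 0

Derivation:
After op 1 (in_shuffle): [5 3 4 10 9 1 12 0 2 7 11 6 8 13]
After op 2 (out_shuffle): [5 0 3 2 4 7 10 11 9 6 1 8 12 13]
After op 3 (reverse): [13 12 8 1 6 9 11 10 7 4 2 3 0 5]
After op 4 (cut(3)): [1 6 9 11 10 7 4 2 3 0 5 13 12 8]
Card 1 is at position 0.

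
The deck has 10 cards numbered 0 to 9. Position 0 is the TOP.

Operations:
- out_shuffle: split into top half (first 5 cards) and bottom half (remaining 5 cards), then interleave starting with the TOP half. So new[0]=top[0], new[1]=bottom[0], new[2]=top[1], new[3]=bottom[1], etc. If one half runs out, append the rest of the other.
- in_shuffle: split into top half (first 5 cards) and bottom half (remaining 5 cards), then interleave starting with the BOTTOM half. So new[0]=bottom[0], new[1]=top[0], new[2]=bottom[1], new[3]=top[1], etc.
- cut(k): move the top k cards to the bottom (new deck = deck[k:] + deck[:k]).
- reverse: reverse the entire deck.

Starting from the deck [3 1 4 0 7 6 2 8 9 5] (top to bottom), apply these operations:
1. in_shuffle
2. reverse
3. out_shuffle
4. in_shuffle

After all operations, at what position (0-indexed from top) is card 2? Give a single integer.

Answer: 0

Derivation:
After op 1 (in_shuffle): [6 3 2 1 8 4 9 0 5 7]
After op 2 (reverse): [7 5 0 9 4 8 1 2 3 6]
After op 3 (out_shuffle): [7 8 5 1 0 2 9 3 4 6]
After op 4 (in_shuffle): [2 7 9 8 3 5 4 1 6 0]
Card 2 is at position 0.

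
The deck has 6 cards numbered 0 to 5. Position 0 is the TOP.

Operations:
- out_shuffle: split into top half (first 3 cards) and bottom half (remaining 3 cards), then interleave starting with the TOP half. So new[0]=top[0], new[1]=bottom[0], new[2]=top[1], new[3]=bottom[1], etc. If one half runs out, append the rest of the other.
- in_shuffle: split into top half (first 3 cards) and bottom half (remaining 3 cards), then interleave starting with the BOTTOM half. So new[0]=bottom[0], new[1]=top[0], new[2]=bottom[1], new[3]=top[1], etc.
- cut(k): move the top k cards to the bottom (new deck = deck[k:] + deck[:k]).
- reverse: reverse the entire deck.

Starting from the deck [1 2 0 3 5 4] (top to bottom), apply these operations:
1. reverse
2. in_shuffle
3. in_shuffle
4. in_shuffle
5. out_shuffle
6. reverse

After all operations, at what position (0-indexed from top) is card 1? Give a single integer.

After op 1 (reverse): [4 5 3 0 2 1]
After op 2 (in_shuffle): [0 4 2 5 1 3]
After op 3 (in_shuffle): [5 0 1 4 3 2]
After op 4 (in_shuffle): [4 5 3 0 2 1]
After op 5 (out_shuffle): [4 0 5 2 3 1]
After op 6 (reverse): [1 3 2 5 0 4]
Card 1 is at position 0.

Answer: 0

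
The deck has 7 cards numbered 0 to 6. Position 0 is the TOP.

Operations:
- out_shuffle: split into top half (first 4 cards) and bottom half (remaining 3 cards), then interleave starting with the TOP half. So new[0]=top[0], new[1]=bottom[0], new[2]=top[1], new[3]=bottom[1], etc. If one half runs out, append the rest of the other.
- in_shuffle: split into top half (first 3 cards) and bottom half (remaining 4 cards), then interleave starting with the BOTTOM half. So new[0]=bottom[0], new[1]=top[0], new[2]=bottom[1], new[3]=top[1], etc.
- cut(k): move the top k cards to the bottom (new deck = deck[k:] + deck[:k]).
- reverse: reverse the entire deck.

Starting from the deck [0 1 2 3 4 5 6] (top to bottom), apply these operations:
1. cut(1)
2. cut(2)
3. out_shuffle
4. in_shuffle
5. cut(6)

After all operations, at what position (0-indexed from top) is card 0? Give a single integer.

Answer: 4

Derivation:
After op 1 (cut(1)): [1 2 3 4 5 6 0]
After op 2 (cut(2)): [3 4 5 6 0 1 2]
After op 3 (out_shuffle): [3 0 4 1 5 2 6]
After op 4 (in_shuffle): [1 3 5 0 2 4 6]
After op 5 (cut(6)): [6 1 3 5 0 2 4]
Card 0 is at position 4.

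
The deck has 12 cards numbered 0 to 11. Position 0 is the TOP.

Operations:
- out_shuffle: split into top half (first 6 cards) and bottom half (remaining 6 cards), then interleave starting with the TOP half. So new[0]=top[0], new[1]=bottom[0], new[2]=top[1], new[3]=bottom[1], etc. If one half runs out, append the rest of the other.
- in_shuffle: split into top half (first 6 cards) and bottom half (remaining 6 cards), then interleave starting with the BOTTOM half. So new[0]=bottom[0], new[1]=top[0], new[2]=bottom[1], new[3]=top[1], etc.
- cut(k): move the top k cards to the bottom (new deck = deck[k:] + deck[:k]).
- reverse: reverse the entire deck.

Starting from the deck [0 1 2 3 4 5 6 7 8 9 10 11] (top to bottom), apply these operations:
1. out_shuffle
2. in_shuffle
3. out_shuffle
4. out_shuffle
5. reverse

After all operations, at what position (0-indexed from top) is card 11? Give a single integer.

Answer: 4

Derivation:
After op 1 (out_shuffle): [0 6 1 7 2 8 3 9 4 10 5 11]
After op 2 (in_shuffle): [3 0 9 6 4 1 10 7 5 2 11 8]
After op 3 (out_shuffle): [3 10 0 7 9 5 6 2 4 11 1 8]
After op 4 (out_shuffle): [3 6 10 2 0 4 7 11 9 1 5 8]
After op 5 (reverse): [8 5 1 9 11 7 4 0 2 10 6 3]
Card 11 is at position 4.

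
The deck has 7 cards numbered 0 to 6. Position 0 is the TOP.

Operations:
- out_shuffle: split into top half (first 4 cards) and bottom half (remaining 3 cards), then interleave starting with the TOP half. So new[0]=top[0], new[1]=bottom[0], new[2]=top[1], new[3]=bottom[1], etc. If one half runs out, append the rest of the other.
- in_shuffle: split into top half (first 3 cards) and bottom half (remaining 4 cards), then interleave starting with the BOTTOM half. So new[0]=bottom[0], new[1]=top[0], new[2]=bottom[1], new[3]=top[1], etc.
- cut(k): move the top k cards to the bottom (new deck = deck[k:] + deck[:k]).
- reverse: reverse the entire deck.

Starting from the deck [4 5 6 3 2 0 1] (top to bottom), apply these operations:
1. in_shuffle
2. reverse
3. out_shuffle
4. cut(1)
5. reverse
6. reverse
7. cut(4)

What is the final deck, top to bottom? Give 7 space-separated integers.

Answer: 3 5 1 2 6 4 0

Derivation:
After op 1 (in_shuffle): [3 4 2 5 0 6 1]
After op 2 (reverse): [1 6 0 5 2 4 3]
After op 3 (out_shuffle): [1 2 6 4 0 3 5]
After op 4 (cut(1)): [2 6 4 0 3 5 1]
After op 5 (reverse): [1 5 3 0 4 6 2]
After op 6 (reverse): [2 6 4 0 3 5 1]
After op 7 (cut(4)): [3 5 1 2 6 4 0]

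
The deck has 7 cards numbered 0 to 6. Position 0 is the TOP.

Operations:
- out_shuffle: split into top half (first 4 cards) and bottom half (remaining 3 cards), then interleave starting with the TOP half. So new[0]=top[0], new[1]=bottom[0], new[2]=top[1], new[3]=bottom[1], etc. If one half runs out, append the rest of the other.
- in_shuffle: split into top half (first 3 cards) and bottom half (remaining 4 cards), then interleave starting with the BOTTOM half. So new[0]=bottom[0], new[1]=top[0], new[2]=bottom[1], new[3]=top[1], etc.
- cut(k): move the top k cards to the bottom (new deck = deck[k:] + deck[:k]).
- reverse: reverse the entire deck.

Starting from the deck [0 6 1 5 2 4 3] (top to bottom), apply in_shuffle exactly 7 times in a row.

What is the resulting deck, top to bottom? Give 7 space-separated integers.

Answer: 5 0 2 6 4 1 3

Derivation:
After op 1 (in_shuffle): [5 0 2 6 4 1 3]
After op 2 (in_shuffle): [6 5 4 0 1 2 3]
After op 3 (in_shuffle): [0 6 1 5 2 4 3]
After op 4 (in_shuffle): [5 0 2 6 4 1 3]
After op 5 (in_shuffle): [6 5 4 0 1 2 3]
After op 6 (in_shuffle): [0 6 1 5 2 4 3]
After op 7 (in_shuffle): [5 0 2 6 4 1 3]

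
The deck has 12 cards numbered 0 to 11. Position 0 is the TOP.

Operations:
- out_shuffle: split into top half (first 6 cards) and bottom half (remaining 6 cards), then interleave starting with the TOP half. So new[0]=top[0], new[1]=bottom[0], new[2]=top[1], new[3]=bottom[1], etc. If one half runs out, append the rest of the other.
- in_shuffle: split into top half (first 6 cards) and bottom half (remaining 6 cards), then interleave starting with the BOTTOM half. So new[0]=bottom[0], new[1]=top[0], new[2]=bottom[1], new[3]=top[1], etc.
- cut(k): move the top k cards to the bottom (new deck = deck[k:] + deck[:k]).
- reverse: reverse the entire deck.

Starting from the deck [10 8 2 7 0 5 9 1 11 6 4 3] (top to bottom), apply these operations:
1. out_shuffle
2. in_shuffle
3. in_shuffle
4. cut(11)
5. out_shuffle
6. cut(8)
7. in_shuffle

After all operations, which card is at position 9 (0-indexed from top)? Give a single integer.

Answer: 8

Derivation:
After op 1 (out_shuffle): [10 9 8 1 2 11 7 6 0 4 5 3]
After op 2 (in_shuffle): [7 10 6 9 0 8 4 1 5 2 3 11]
After op 3 (in_shuffle): [4 7 1 10 5 6 2 9 3 0 11 8]
After op 4 (cut(11)): [8 4 7 1 10 5 6 2 9 3 0 11]
After op 5 (out_shuffle): [8 6 4 2 7 9 1 3 10 0 5 11]
After op 6 (cut(8)): [10 0 5 11 8 6 4 2 7 9 1 3]
After op 7 (in_shuffle): [4 10 2 0 7 5 9 11 1 8 3 6]
Position 9: card 8.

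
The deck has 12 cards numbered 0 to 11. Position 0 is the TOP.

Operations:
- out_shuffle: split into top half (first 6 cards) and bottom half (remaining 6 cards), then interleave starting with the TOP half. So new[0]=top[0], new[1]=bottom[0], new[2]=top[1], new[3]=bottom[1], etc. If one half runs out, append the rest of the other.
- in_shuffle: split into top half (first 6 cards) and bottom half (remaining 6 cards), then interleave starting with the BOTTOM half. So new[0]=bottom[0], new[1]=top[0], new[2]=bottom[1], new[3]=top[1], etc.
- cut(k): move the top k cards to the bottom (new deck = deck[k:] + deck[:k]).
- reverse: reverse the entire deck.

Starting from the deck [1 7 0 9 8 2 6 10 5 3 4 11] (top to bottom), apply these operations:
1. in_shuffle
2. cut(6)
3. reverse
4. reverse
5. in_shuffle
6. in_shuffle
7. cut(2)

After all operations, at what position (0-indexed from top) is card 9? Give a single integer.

After op 1 (in_shuffle): [6 1 10 7 5 0 3 9 4 8 11 2]
After op 2 (cut(6)): [3 9 4 8 11 2 6 1 10 7 5 0]
After op 3 (reverse): [0 5 7 10 1 6 2 11 8 4 9 3]
After op 4 (reverse): [3 9 4 8 11 2 6 1 10 7 5 0]
After op 5 (in_shuffle): [6 3 1 9 10 4 7 8 5 11 0 2]
After op 6 (in_shuffle): [7 6 8 3 5 1 11 9 0 10 2 4]
After op 7 (cut(2)): [8 3 5 1 11 9 0 10 2 4 7 6]
Card 9 is at position 5.

Answer: 5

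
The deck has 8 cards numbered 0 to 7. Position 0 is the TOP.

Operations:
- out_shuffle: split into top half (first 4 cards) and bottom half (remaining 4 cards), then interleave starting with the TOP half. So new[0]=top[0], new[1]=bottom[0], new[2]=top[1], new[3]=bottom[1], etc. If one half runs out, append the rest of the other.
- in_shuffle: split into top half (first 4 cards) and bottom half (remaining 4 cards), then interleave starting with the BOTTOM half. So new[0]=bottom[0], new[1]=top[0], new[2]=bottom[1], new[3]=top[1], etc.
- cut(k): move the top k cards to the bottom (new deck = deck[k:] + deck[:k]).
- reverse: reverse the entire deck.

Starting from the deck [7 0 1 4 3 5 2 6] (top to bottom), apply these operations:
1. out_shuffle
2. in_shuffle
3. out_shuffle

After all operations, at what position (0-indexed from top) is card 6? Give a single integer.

After op 1 (out_shuffle): [7 3 0 5 1 2 4 6]
After op 2 (in_shuffle): [1 7 2 3 4 0 6 5]
After op 3 (out_shuffle): [1 4 7 0 2 6 3 5]
Card 6 is at position 5.

Answer: 5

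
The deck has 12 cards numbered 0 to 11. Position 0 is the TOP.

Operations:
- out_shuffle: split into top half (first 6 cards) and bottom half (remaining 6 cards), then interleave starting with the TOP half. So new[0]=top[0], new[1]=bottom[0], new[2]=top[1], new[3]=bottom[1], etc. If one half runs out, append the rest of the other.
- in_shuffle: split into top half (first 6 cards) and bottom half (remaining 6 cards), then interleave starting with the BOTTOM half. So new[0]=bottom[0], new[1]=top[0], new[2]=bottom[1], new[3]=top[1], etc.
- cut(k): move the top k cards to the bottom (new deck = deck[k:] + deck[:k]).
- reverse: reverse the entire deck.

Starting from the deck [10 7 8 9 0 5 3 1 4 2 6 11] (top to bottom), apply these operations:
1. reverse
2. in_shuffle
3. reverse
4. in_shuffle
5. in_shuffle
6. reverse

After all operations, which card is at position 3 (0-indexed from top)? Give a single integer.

After op 1 (reverse): [11 6 2 4 1 3 5 0 9 8 7 10]
After op 2 (in_shuffle): [5 11 0 6 9 2 8 4 7 1 10 3]
After op 3 (reverse): [3 10 1 7 4 8 2 9 6 0 11 5]
After op 4 (in_shuffle): [2 3 9 10 6 1 0 7 11 4 5 8]
After op 5 (in_shuffle): [0 2 7 3 11 9 4 10 5 6 8 1]
After op 6 (reverse): [1 8 6 5 10 4 9 11 3 7 2 0]
Position 3: card 5.

Answer: 5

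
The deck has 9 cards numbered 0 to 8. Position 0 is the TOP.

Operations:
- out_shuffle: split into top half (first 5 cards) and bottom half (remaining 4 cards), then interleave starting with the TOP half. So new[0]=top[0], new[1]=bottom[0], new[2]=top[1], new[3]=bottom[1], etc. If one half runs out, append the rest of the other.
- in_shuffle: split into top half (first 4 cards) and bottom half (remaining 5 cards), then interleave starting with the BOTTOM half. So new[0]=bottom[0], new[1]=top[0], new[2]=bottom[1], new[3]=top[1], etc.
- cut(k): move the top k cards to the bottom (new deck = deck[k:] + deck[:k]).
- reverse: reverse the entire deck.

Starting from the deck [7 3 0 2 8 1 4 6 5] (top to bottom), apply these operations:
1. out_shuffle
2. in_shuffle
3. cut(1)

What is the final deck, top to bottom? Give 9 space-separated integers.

Answer: 7 6 1 2 3 5 4 8 0

Derivation:
After op 1 (out_shuffle): [7 1 3 4 0 6 2 5 8]
After op 2 (in_shuffle): [0 7 6 1 2 3 5 4 8]
After op 3 (cut(1)): [7 6 1 2 3 5 4 8 0]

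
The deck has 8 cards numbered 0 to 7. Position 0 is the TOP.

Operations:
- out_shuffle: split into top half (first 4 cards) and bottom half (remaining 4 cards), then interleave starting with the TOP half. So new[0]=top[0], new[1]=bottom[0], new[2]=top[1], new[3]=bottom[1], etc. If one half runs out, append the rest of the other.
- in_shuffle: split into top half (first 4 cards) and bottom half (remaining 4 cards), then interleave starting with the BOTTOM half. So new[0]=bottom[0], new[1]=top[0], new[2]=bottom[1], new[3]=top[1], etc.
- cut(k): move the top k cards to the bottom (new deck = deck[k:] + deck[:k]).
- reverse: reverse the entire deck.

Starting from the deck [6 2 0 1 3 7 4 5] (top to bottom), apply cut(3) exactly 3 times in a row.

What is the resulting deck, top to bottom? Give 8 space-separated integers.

Answer: 2 0 1 3 7 4 5 6

Derivation:
After op 1 (cut(3)): [1 3 7 4 5 6 2 0]
After op 2 (cut(3)): [4 5 6 2 0 1 3 7]
After op 3 (cut(3)): [2 0 1 3 7 4 5 6]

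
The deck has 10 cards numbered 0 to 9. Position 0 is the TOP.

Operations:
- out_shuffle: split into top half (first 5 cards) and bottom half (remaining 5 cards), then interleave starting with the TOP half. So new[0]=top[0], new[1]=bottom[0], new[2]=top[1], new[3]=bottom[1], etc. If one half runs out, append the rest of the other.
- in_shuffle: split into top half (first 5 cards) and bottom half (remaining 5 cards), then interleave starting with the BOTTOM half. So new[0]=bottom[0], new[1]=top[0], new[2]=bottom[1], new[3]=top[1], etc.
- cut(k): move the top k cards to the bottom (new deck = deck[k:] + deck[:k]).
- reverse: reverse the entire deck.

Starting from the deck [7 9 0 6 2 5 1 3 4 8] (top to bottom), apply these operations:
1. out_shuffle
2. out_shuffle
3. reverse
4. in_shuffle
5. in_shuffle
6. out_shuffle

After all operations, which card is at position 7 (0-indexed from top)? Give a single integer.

Answer: 4

Derivation:
After op 1 (out_shuffle): [7 5 9 1 0 3 6 4 2 8]
After op 2 (out_shuffle): [7 3 5 6 9 4 1 2 0 8]
After op 3 (reverse): [8 0 2 1 4 9 6 5 3 7]
After op 4 (in_shuffle): [9 8 6 0 5 2 3 1 7 4]
After op 5 (in_shuffle): [2 9 3 8 1 6 7 0 4 5]
After op 6 (out_shuffle): [2 6 9 7 3 0 8 4 1 5]
Position 7: card 4.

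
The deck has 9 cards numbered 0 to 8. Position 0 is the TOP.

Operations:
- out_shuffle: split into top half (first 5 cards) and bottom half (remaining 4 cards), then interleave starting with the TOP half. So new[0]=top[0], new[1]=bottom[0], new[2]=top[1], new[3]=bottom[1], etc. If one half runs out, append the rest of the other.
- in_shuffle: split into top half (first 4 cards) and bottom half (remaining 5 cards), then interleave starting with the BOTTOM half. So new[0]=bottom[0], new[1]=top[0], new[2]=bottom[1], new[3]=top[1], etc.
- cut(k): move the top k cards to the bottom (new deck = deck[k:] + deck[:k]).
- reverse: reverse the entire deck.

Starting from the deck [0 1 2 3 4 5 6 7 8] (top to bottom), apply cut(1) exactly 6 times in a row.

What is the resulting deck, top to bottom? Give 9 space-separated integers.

Answer: 6 7 8 0 1 2 3 4 5

Derivation:
After op 1 (cut(1)): [1 2 3 4 5 6 7 8 0]
After op 2 (cut(1)): [2 3 4 5 6 7 8 0 1]
After op 3 (cut(1)): [3 4 5 6 7 8 0 1 2]
After op 4 (cut(1)): [4 5 6 7 8 0 1 2 3]
After op 5 (cut(1)): [5 6 7 8 0 1 2 3 4]
After op 6 (cut(1)): [6 7 8 0 1 2 3 4 5]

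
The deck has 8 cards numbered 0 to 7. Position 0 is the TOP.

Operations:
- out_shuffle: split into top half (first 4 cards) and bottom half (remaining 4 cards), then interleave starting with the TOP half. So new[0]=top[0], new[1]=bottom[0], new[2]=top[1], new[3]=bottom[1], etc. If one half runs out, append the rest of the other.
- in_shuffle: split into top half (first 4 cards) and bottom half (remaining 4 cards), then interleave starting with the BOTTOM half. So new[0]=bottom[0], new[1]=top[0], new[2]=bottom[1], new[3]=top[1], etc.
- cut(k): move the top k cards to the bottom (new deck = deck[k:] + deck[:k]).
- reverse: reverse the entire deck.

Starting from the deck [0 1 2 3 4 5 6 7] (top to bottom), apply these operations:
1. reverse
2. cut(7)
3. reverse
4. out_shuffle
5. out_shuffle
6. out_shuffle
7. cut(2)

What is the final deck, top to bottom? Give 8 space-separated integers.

After op 1 (reverse): [7 6 5 4 3 2 1 0]
After op 2 (cut(7)): [0 7 6 5 4 3 2 1]
After op 3 (reverse): [1 2 3 4 5 6 7 0]
After op 4 (out_shuffle): [1 5 2 6 3 7 4 0]
After op 5 (out_shuffle): [1 3 5 7 2 4 6 0]
After op 6 (out_shuffle): [1 2 3 4 5 6 7 0]
After op 7 (cut(2)): [3 4 5 6 7 0 1 2]

Answer: 3 4 5 6 7 0 1 2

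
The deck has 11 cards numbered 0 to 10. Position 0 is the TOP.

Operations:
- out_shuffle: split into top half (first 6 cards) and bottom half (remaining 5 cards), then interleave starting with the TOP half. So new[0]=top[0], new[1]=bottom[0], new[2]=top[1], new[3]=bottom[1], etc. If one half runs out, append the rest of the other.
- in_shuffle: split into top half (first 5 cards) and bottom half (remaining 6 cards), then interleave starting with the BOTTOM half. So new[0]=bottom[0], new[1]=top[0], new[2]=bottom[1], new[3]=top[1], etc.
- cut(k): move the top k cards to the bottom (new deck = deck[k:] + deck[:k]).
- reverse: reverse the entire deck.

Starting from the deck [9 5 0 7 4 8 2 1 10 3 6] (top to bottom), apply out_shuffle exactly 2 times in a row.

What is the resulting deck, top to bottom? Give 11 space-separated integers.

Answer: 9 7 2 3 5 4 1 6 0 8 10

Derivation:
After op 1 (out_shuffle): [9 2 5 1 0 10 7 3 4 6 8]
After op 2 (out_shuffle): [9 7 2 3 5 4 1 6 0 8 10]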